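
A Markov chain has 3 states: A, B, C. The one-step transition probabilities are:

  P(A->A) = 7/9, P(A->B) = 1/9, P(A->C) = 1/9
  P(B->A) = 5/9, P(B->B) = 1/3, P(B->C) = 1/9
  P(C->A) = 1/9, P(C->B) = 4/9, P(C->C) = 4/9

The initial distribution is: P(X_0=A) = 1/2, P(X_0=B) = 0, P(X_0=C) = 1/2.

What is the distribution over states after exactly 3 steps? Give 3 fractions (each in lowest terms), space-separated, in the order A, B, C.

Answer: 425/729 347/1458 29/162

Derivation:
Propagating the distribution step by step (d_{t+1} = d_t * P):
d_0 = (A=1/2, B=0, C=1/2)
  d_1[A] = 1/2*7/9 + 0*5/9 + 1/2*1/9 = 4/9
  d_1[B] = 1/2*1/9 + 0*1/3 + 1/2*4/9 = 5/18
  d_1[C] = 1/2*1/9 + 0*1/9 + 1/2*4/9 = 5/18
d_1 = (A=4/9, B=5/18, C=5/18)
  d_2[A] = 4/9*7/9 + 5/18*5/9 + 5/18*1/9 = 43/81
  d_2[B] = 4/9*1/9 + 5/18*1/3 + 5/18*4/9 = 43/162
  d_2[C] = 4/9*1/9 + 5/18*1/9 + 5/18*4/9 = 11/54
d_2 = (A=43/81, B=43/162, C=11/54)
  d_3[A] = 43/81*7/9 + 43/162*5/9 + 11/54*1/9 = 425/729
  d_3[B] = 43/81*1/9 + 43/162*1/3 + 11/54*4/9 = 347/1458
  d_3[C] = 43/81*1/9 + 43/162*1/9 + 11/54*4/9 = 29/162
d_3 = (A=425/729, B=347/1458, C=29/162)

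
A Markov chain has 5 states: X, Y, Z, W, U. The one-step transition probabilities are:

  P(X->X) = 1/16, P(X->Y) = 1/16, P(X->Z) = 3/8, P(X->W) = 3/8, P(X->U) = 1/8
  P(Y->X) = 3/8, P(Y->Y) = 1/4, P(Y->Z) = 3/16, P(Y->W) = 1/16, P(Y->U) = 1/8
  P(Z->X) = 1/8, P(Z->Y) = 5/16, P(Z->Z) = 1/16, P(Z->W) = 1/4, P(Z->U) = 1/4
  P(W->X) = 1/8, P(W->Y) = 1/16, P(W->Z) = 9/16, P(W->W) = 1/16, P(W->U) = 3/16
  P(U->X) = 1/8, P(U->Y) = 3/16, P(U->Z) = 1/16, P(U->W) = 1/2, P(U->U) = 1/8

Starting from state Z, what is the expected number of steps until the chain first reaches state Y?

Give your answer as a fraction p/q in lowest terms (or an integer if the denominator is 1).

Let h_i = expected steps to first reach Y from state i.
Boundary: h_Y = 0.
First-step equations for the other states:
  h_X = 1 + 1/16*h_X + 1/16*h_Y + 3/8*h_Z + 3/8*h_W + 1/8*h_U
  h_Z = 1 + 1/8*h_X + 5/16*h_Y + 1/16*h_Z + 1/4*h_W + 1/4*h_U
  h_W = 1 + 1/8*h_X + 1/16*h_Y + 9/16*h_Z + 1/16*h_W + 3/16*h_U
  h_U = 1 + 1/8*h_X + 3/16*h_Y + 1/16*h_Z + 1/2*h_W + 1/8*h_U

Substituting h_Y = 0 and rearranging gives the linear system (I - Q) h = 1:
  [15/16, -3/8, -3/8, -1/8] . (h_X, h_Z, h_W, h_U) = 1
  [-1/8, 15/16, -1/4, -1/4] . (h_X, h_Z, h_W, h_U) = 1
  [-1/8, -9/16, 15/16, -3/16] . (h_X, h_Z, h_W, h_U) = 1
  [-1/8, -1/16, -1/2, 7/8] . (h_X, h_Z, h_W, h_U) = 1

Solving yields:
  h_X = 58384/9073
  h_Z = 47056/9073
  h_W = 56576/9073
  h_U = 54400/9073

Starting state is Z, so the expected hitting time is h_Z = 47056/9073.

Answer: 47056/9073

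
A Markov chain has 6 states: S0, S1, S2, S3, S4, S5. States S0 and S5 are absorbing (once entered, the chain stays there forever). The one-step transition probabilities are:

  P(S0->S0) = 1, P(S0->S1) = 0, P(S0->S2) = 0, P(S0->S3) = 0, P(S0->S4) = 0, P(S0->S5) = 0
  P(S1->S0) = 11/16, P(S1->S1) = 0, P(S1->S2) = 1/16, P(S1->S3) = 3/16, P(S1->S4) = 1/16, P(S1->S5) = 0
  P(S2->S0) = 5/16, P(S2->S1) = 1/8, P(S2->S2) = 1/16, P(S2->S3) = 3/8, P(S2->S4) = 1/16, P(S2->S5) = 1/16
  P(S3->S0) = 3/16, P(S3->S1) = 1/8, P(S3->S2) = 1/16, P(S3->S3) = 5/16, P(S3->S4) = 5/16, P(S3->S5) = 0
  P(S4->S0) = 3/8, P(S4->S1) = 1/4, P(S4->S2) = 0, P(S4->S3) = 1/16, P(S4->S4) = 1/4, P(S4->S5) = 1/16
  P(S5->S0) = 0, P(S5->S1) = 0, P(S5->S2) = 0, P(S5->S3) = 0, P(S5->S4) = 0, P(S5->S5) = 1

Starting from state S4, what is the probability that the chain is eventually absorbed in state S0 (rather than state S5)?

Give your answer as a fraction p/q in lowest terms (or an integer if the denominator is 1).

Answer: 2941/3252

Derivation:
Let a_i = P(absorbed in S0 | start in state i).
Boundary conditions: a_S0 = 1, a_S5 = 0.
For each transient state i, a_i = sum_j P(i->j) * a_j:
  a_S1 = 11/16*a_S0 + 0*a_S1 + 1/16*a_S2 + 3/16*a_S3 + 1/16*a_S4 + 0*a_S5
  a_S2 = 5/16*a_S0 + 1/8*a_S1 + 1/16*a_S2 + 3/8*a_S3 + 1/16*a_S4 + 1/16*a_S5
  a_S3 = 3/16*a_S0 + 1/8*a_S1 + 1/16*a_S2 + 5/16*a_S3 + 5/16*a_S4 + 0*a_S5
  a_S4 = 3/8*a_S0 + 1/4*a_S1 + 0*a_S2 + 1/16*a_S3 + 1/4*a_S4 + 1/16*a_S5

Substituting a_S0 = 1 and a_S5 = 0, rearrange to (I - Q) a = r where r[i] = P(i -> S0):
  [1, -1/16, -3/16, -1/16] . (a_S1, a_S2, a_S3, a_S4) = 11/16
  [-1/8, 15/16, -3/8, -1/16] . (a_S1, a_S2, a_S3, a_S4) = 5/16
  [-1/8, -1/16, 11/16, -5/16] . (a_S1, a_S2, a_S3, a_S4) = 3/16
  [-1/4, 0, -1/16, 3/4] . (a_S1, a_S2, a_S3, a_S4) = 3/8

Solving yields:
  a_S1 = 1589/1626
  a_S2 = 977/1084
  a_S3 = 767/813
  a_S4 = 2941/3252

Starting state is S4, so the absorption probability is a_S4 = 2941/3252.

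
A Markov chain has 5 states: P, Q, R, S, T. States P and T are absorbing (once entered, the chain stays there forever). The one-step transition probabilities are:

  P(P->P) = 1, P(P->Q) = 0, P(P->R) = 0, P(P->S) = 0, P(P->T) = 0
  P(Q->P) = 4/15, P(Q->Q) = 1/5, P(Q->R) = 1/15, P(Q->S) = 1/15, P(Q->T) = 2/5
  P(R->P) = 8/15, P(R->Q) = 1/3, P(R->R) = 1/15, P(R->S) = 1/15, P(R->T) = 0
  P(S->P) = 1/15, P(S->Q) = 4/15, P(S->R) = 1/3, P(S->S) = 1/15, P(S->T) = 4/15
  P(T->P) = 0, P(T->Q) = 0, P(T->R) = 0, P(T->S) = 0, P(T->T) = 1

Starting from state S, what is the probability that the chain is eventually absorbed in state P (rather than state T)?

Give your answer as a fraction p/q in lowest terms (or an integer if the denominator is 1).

Let a_i = P(absorbed in P | start in state i).
Boundary conditions: a_P = 1, a_T = 0.
For each transient state i, a_i = sum_j P(i->j) * a_j:
  a_Q = 4/15*a_P + 1/5*a_Q + 1/15*a_R + 1/15*a_S + 2/5*a_T
  a_R = 8/15*a_P + 1/3*a_Q + 1/15*a_R + 1/15*a_S + 0*a_T
  a_S = 1/15*a_P + 4/15*a_Q + 1/3*a_R + 1/15*a_S + 4/15*a_T

Substituting a_P = 1 and a_T = 0, rearrange to (I - Q) a = r where r[i] = P(i -> P):
  [4/5, -1/15, -1/15] . (a_Q, a_R, a_S) = 4/15
  [-1/3, 14/15, -1/15] . (a_Q, a_R, a_S) = 8/15
  [-4/15, -1/3, 14/15] . (a_Q, a_R, a_S) = 1/15

Solving yields:
  a_Q = 931/2137
  a_R = 1625/2137
  a_S = 999/2137

Starting state is S, so the absorption probability is a_S = 999/2137.

Answer: 999/2137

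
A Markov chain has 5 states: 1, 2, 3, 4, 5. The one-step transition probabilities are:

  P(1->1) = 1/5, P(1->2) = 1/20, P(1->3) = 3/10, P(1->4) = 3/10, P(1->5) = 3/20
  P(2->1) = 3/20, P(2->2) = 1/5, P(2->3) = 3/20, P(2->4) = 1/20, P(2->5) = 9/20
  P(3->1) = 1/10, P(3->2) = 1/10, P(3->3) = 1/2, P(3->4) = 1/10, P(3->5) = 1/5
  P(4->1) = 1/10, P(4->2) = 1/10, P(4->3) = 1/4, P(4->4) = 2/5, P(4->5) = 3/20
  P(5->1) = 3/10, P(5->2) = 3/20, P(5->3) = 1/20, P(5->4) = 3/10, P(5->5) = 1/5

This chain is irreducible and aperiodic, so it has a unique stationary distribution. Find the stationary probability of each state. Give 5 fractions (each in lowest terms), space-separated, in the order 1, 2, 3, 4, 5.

Answer: 758/4631 526/4631 1267/4631 1116/4631 964/4631

Derivation:
The stationary distribution satisfies pi = pi * P, i.e.:
  pi_1 = 1/5*pi_1 + 3/20*pi_2 + 1/10*pi_3 + 1/10*pi_4 + 3/10*pi_5
  pi_2 = 1/20*pi_1 + 1/5*pi_2 + 1/10*pi_3 + 1/10*pi_4 + 3/20*pi_5
  pi_3 = 3/10*pi_1 + 3/20*pi_2 + 1/2*pi_3 + 1/4*pi_4 + 1/20*pi_5
  pi_4 = 3/10*pi_1 + 1/20*pi_2 + 1/10*pi_3 + 2/5*pi_4 + 3/10*pi_5
  pi_5 = 3/20*pi_1 + 9/20*pi_2 + 1/5*pi_3 + 3/20*pi_4 + 1/5*pi_5
with normalization: pi_1 + pi_2 + pi_3 + pi_4 + pi_5 = 1.

Using the first 4 balance equations plus normalization, the linear system A*pi = b is:
  [-4/5, 3/20, 1/10, 1/10, 3/10] . pi = 0
  [1/20, -4/5, 1/10, 1/10, 3/20] . pi = 0
  [3/10, 3/20, -1/2, 1/4, 1/20] . pi = 0
  [3/10, 1/20, 1/10, -3/5, 3/10] . pi = 0
  [1, 1, 1, 1, 1] . pi = 1

Solving yields:
  pi_1 = 758/4631
  pi_2 = 526/4631
  pi_3 = 1267/4631
  pi_4 = 1116/4631
  pi_5 = 964/4631

Verification (pi * P):
  758/4631*1/5 + 526/4631*3/20 + 1267/4631*1/10 + 1116/4631*1/10 + 964/4631*3/10 = 758/4631 = pi_1  (ok)
  758/4631*1/20 + 526/4631*1/5 + 1267/4631*1/10 + 1116/4631*1/10 + 964/4631*3/20 = 526/4631 = pi_2  (ok)
  758/4631*3/10 + 526/4631*3/20 + 1267/4631*1/2 + 1116/4631*1/4 + 964/4631*1/20 = 1267/4631 = pi_3  (ok)
  758/4631*3/10 + 526/4631*1/20 + 1267/4631*1/10 + 1116/4631*2/5 + 964/4631*3/10 = 1116/4631 = pi_4  (ok)
  758/4631*3/20 + 526/4631*9/20 + 1267/4631*1/5 + 1116/4631*3/20 + 964/4631*1/5 = 964/4631 = pi_5  (ok)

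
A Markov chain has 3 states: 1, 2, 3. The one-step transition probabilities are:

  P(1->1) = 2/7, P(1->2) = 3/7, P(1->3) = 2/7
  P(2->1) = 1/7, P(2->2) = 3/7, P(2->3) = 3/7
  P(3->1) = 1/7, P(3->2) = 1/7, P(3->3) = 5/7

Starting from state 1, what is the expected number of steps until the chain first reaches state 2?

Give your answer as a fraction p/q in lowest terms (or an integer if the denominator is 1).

Let h_i = expected steps to first reach 2 from state i.
Boundary: h_2 = 0.
First-step equations for the other states:
  h_1 = 1 + 2/7*h_1 + 3/7*h_2 + 2/7*h_3
  h_3 = 1 + 1/7*h_1 + 1/7*h_2 + 5/7*h_3

Substituting h_2 = 0 and rearranging gives the linear system (I - Q) h = 1:
  [5/7, -2/7] . (h_1, h_3) = 1
  [-1/7, 2/7] . (h_1, h_3) = 1

Solving yields:
  h_1 = 7/2
  h_3 = 21/4

Starting state is 1, so the expected hitting time is h_1 = 7/2.

Answer: 7/2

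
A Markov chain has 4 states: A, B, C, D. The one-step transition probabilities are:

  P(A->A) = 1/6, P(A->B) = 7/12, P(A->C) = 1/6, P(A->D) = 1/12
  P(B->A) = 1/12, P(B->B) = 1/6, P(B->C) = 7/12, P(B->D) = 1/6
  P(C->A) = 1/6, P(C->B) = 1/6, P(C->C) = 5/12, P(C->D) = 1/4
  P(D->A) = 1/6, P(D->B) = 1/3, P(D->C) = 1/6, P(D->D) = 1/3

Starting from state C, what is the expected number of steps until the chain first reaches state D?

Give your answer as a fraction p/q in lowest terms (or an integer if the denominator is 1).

Let h_i = expected steps to first reach D from state i.
Boundary: h_D = 0.
First-step equations for the other states:
  h_A = 1 + 1/6*h_A + 7/12*h_B + 1/6*h_C + 1/12*h_D
  h_B = 1 + 1/12*h_A + 1/6*h_B + 7/12*h_C + 1/6*h_D
  h_C = 1 + 1/6*h_A + 1/6*h_B + 5/12*h_C + 1/4*h_D

Substituting h_D = 0 and rearranging gives the linear system (I - Q) h = 1:
  [5/6, -7/12, -1/6] . (h_A, h_B, h_C) = 1
  [-1/12, 5/6, -7/12] . (h_A, h_B, h_C) = 1
  [-1/6, -1/6, 7/12] . (h_A, h_B, h_C) = 1

Solving yields:
  h_A = 712/123
  h_B = 212/41
  h_C = 596/123

Starting state is C, so the expected hitting time is h_C = 596/123.

Answer: 596/123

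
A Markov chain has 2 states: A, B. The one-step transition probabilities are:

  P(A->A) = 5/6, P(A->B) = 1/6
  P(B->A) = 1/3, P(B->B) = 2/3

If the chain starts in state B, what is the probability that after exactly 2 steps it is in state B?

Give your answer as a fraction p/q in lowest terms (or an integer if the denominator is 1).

Computing P^2 by repeated multiplication:
P^1 =
  A: [5/6, 1/6]
  B: [1/3, 2/3]
P^2 =
  A: [3/4, 1/4]
  B: [1/2, 1/2]

(P^2)[B -> B] = 1/2

Answer: 1/2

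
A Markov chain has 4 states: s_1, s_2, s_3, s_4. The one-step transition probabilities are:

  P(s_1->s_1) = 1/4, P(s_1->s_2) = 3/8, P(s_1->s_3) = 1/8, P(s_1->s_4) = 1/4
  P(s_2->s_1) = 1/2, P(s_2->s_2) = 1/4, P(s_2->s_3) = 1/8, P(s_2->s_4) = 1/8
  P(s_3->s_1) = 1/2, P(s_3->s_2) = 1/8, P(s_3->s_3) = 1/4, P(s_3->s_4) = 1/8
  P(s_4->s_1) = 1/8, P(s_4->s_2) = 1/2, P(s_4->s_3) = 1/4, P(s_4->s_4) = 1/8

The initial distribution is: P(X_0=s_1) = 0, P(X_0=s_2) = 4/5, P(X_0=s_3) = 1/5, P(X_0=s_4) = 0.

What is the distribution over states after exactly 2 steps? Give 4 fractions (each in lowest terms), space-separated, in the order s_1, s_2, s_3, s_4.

Answer: 21/64 13/40 51/320 3/16

Derivation:
Propagating the distribution step by step (d_{t+1} = d_t * P):
d_0 = (s_1=0, s_2=4/5, s_3=1/5, s_4=0)
  d_1[s_1] = 0*1/4 + 4/5*1/2 + 1/5*1/2 + 0*1/8 = 1/2
  d_1[s_2] = 0*3/8 + 4/5*1/4 + 1/5*1/8 + 0*1/2 = 9/40
  d_1[s_3] = 0*1/8 + 4/5*1/8 + 1/5*1/4 + 0*1/4 = 3/20
  d_1[s_4] = 0*1/4 + 4/5*1/8 + 1/5*1/8 + 0*1/8 = 1/8
d_1 = (s_1=1/2, s_2=9/40, s_3=3/20, s_4=1/8)
  d_2[s_1] = 1/2*1/4 + 9/40*1/2 + 3/20*1/2 + 1/8*1/8 = 21/64
  d_2[s_2] = 1/2*3/8 + 9/40*1/4 + 3/20*1/8 + 1/8*1/2 = 13/40
  d_2[s_3] = 1/2*1/8 + 9/40*1/8 + 3/20*1/4 + 1/8*1/4 = 51/320
  d_2[s_4] = 1/2*1/4 + 9/40*1/8 + 3/20*1/8 + 1/8*1/8 = 3/16
d_2 = (s_1=21/64, s_2=13/40, s_3=51/320, s_4=3/16)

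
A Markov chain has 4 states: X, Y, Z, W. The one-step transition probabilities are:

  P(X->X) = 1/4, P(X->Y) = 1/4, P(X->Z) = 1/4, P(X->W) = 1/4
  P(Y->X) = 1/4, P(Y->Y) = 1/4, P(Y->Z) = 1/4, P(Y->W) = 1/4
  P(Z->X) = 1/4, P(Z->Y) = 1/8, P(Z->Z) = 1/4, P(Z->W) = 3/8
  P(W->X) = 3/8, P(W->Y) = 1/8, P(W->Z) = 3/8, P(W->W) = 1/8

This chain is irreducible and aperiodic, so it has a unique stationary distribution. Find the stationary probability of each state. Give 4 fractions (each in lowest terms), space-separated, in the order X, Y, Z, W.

Answer: 20/71 13/71 20/71 18/71

Derivation:
The stationary distribution satisfies pi = pi * P, i.e.:
  pi_X = 1/4*pi_X + 1/4*pi_Y + 1/4*pi_Z + 3/8*pi_W
  pi_Y = 1/4*pi_X + 1/4*pi_Y + 1/8*pi_Z + 1/8*pi_W
  pi_Z = 1/4*pi_X + 1/4*pi_Y + 1/4*pi_Z + 3/8*pi_W
  pi_W = 1/4*pi_X + 1/4*pi_Y + 3/8*pi_Z + 1/8*pi_W
with normalization: pi_X + pi_Y + pi_Z + pi_W = 1.

Using the first 3 balance equations plus normalization, the linear system A*pi = b is:
  [-3/4, 1/4, 1/4, 3/8] . pi = 0
  [1/4, -3/4, 1/8, 1/8] . pi = 0
  [1/4, 1/4, -3/4, 3/8] . pi = 0
  [1, 1, 1, 1] . pi = 1

Solving yields:
  pi_X = 20/71
  pi_Y = 13/71
  pi_Z = 20/71
  pi_W = 18/71

Verification (pi * P):
  20/71*1/4 + 13/71*1/4 + 20/71*1/4 + 18/71*3/8 = 20/71 = pi_X  (ok)
  20/71*1/4 + 13/71*1/4 + 20/71*1/8 + 18/71*1/8 = 13/71 = pi_Y  (ok)
  20/71*1/4 + 13/71*1/4 + 20/71*1/4 + 18/71*3/8 = 20/71 = pi_Z  (ok)
  20/71*1/4 + 13/71*1/4 + 20/71*3/8 + 18/71*1/8 = 18/71 = pi_W  (ok)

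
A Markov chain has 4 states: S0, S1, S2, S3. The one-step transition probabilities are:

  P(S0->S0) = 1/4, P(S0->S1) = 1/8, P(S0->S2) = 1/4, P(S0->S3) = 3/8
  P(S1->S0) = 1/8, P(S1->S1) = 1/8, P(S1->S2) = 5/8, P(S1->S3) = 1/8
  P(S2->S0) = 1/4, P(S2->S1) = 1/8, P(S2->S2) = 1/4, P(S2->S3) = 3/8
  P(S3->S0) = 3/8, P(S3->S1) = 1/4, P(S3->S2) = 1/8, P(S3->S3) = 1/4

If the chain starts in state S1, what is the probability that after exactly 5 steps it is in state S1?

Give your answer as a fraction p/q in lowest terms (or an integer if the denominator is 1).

Answer: 5309/32768

Derivation:
Computing P^5 by repeated multiplication:
P^1 =
  S0: [1/4, 1/8, 1/4, 3/8]
  S1: [1/8, 1/8, 5/8, 1/8]
  S2: [1/4, 1/8, 1/4, 3/8]
  S3: [3/8, 1/4, 1/8, 1/4]
P^2 =
  S0: [9/32, 11/64, 1/4, 19/64]
  S1: [1/4, 9/64, 9/32, 21/64]
  S2: [9/32, 11/64, 1/4, 19/64]
  S3: [1/4, 5/32, 5/16, 9/32]
P^3 =
  S0: [17/64, 83/512, 71/256, 151/512]
  S1: [35/128, 85/512, 67/256, 153/512]
  S2: [17/64, 83/512, 71/256, 151/512]
  S3: [17/64, 41/256, 35/128, 77/256]
P^4 =
  S0: [273/1024, 663/4096, 561/2048, 1219/4096]
  S1: [273/1024, 665/4096, 563/2048, 1213/4096]
  S2: [273/1024, 663/4096, 561/2048, 1219/4096]
  S3: [137/512, 333/2048, 279/1024, 609/2048]
P^5 =
  S0: [2187/8192, 5315/32768, 4481/16384, 9743/32768]
  S1: [2185/8192, 5309/32768, 4487/16384, 9745/32768]
  S2: [2187/8192, 5315/32768, 4481/16384, 9743/32768]
  S3: [1093/4096, 2657/16384, 2243/8192, 4869/16384]

(P^5)[S1 -> S1] = 5309/32768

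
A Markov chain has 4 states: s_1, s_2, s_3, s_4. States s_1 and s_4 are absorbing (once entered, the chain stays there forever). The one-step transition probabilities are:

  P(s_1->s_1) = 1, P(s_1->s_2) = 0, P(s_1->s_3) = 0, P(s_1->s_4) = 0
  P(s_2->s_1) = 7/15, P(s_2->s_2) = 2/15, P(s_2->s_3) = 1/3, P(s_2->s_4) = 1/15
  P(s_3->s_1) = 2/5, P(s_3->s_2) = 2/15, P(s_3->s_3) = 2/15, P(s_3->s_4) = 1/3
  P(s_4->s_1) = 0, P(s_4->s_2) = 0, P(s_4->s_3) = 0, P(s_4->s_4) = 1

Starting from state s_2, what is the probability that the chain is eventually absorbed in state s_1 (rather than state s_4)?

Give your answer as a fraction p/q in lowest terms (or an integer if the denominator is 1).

Let a_i = P(absorbed in s_1 | start in state i).
Boundary conditions: a_s_1 = 1, a_s_4 = 0.
For each transient state i, a_i = sum_j P(i->j) * a_j:
  a_s_2 = 7/15*a_s_1 + 2/15*a_s_2 + 1/3*a_s_3 + 1/15*a_s_4
  a_s_3 = 2/5*a_s_1 + 2/15*a_s_2 + 2/15*a_s_3 + 1/3*a_s_4

Substituting a_s_1 = 1 and a_s_4 = 0, rearrange to (I - Q) a = r where r[i] = P(i -> s_1):
  [13/15, -1/3] . (a_s_2, a_s_3) = 7/15
  [-2/15, 13/15] . (a_s_2, a_s_3) = 2/5

Solving yields:
  a_s_2 = 121/159
  a_s_3 = 92/159

Starting state is s_2, so the absorption probability is a_s_2 = 121/159.

Answer: 121/159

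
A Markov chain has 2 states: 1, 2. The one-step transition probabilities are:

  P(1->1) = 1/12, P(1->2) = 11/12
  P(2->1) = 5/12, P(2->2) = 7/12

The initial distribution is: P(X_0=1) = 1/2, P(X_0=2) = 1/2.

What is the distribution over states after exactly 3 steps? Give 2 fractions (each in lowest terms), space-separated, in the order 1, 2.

Propagating the distribution step by step (d_{t+1} = d_t * P):
d_0 = (1=1/2, 2=1/2)
  d_1[1] = 1/2*1/12 + 1/2*5/12 = 1/4
  d_1[2] = 1/2*11/12 + 1/2*7/12 = 3/4
d_1 = (1=1/4, 2=3/4)
  d_2[1] = 1/4*1/12 + 3/4*5/12 = 1/3
  d_2[2] = 1/4*11/12 + 3/4*7/12 = 2/3
d_2 = (1=1/3, 2=2/3)
  d_3[1] = 1/3*1/12 + 2/3*5/12 = 11/36
  d_3[2] = 1/3*11/12 + 2/3*7/12 = 25/36
d_3 = (1=11/36, 2=25/36)

Answer: 11/36 25/36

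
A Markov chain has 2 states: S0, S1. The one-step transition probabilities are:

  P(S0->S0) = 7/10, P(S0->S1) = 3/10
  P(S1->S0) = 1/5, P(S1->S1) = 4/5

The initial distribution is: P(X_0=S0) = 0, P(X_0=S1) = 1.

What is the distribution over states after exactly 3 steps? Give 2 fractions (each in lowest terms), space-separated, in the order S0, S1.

Propagating the distribution step by step (d_{t+1} = d_t * P):
d_0 = (S0=0, S1=1)
  d_1[S0] = 0*7/10 + 1*1/5 = 1/5
  d_1[S1] = 0*3/10 + 1*4/5 = 4/5
d_1 = (S0=1/5, S1=4/5)
  d_2[S0] = 1/5*7/10 + 4/5*1/5 = 3/10
  d_2[S1] = 1/5*3/10 + 4/5*4/5 = 7/10
d_2 = (S0=3/10, S1=7/10)
  d_3[S0] = 3/10*7/10 + 7/10*1/5 = 7/20
  d_3[S1] = 3/10*3/10 + 7/10*4/5 = 13/20
d_3 = (S0=7/20, S1=13/20)

Answer: 7/20 13/20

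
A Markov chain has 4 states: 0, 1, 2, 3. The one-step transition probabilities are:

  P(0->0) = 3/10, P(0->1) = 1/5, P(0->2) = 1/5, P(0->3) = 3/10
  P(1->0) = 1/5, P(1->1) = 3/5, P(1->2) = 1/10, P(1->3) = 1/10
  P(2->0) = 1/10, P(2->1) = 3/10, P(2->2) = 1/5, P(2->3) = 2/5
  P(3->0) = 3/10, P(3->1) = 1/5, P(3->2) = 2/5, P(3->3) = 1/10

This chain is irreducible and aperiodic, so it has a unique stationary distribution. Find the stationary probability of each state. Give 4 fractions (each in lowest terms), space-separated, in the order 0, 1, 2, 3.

The stationary distribution satisfies pi = pi * P, i.e.:
  pi_0 = 3/10*pi_0 + 1/5*pi_1 + 1/10*pi_2 + 3/10*pi_3
  pi_1 = 1/5*pi_0 + 3/5*pi_1 + 3/10*pi_2 + 1/5*pi_3
  pi_2 = 1/5*pi_0 + 1/10*pi_1 + 1/5*pi_2 + 2/5*pi_3
  pi_3 = 3/10*pi_0 + 1/10*pi_1 + 2/5*pi_2 + 1/10*pi_3
with normalization: pi_0 + pi_1 + pi_2 + pi_3 = 1.

Using the first 3 balance equations plus normalization, the linear system A*pi = b is:
  [-7/10, 1/5, 1/10, 3/10] . pi = 0
  [1/5, -2/5, 3/10, 1/5] . pi = 0
  [1/5, 1/10, -4/5, 2/5] . pi = 0
  [1, 1, 1, 1] . pi = 1

Solving yields:
  pi_0 = 161/724
  pi_1 = 133/362
  pi_2 = 37/181
  pi_3 = 149/724

Verification (pi * P):
  161/724*3/10 + 133/362*1/5 + 37/181*1/10 + 149/724*3/10 = 161/724 = pi_0  (ok)
  161/724*1/5 + 133/362*3/5 + 37/181*3/10 + 149/724*1/5 = 133/362 = pi_1  (ok)
  161/724*1/5 + 133/362*1/10 + 37/181*1/5 + 149/724*2/5 = 37/181 = pi_2  (ok)
  161/724*3/10 + 133/362*1/10 + 37/181*2/5 + 149/724*1/10 = 149/724 = pi_3  (ok)

Answer: 161/724 133/362 37/181 149/724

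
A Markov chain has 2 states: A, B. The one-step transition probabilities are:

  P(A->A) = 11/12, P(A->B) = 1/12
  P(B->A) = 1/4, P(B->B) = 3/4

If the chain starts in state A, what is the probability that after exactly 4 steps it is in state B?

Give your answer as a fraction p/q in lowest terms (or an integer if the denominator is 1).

Answer: 65/324

Derivation:
Computing P^4 by repeated multiplication:
P^1 =
  A: [11/12, 1/12]
  B: [1/4, 3/4]
P^2 =
  A: [31/36, 5/36]
  B: [5/12, 7/12]
P^3 =
  A: [89/108, 19/108]
  B: [19/36, 17/36]
P^4 =
  A: [259/324, 65/324]
  B: [65/108, 43/108]

(P^4)[A -> B] = 65/324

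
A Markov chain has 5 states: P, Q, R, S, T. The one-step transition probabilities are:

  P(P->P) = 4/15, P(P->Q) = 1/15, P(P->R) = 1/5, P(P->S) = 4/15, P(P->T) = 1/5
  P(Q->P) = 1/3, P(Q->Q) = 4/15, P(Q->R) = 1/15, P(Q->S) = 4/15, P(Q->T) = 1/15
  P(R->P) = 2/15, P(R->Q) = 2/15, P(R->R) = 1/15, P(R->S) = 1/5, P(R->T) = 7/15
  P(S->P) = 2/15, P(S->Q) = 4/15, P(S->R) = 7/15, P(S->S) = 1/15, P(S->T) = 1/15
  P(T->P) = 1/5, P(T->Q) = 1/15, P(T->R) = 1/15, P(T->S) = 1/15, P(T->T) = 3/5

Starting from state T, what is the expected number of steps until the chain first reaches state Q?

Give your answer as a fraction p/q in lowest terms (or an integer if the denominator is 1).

Let h_i = expected steps to first reach Q from state i.
Boundary: h_Q = 0.
First-step equations for the other states:
  h_P = 1 + 4/15*h_P + 1/15*h_Q + 1/5*h_R + 4/15*h_S + 1/5*h_T
  h_R = 1 + 2/15*h_P + 2/15*h_Q + 1/15*h_R + 1/5*h_S + 7/15*h_T
  h_S = 1 + 2/15*h_P + 4/15*h_Q + 7/15*h_R + 1/15*h_S + 1/15*h_T
  h_T = 1 + 1/5*h_P + 1/15*h_Q + 1/15*h_R + 1/15*h_S + 3/5*h_T

Substituting h_Q = 0 and rearranging gives the linear system (I - Q) h = 1:
  [11/15, -1/5, -4/15, -1/5] . (h_P, h_R, h_S, h_T) = 1
  [-2/15, 14/15, -1/5, -7/15] . (h_P, h_R, h_S, h_T) = 1
  [-2/15, -7/15, 14/15, -1/15] . (h_P, h_R, h_S, h_T) = 1
  [-1/5, -1/15, -1/15, 2/5] . (h_P, h_R, h_S, h_T) = 1

Solving yields:
  h_P = 4326/467
  h_R = 8373/934
  h_S = 7083/934
  h_T = 9237/934

Starting state is T, so the expected hitting time is h_T = 9237/934.

Answer: 9237/934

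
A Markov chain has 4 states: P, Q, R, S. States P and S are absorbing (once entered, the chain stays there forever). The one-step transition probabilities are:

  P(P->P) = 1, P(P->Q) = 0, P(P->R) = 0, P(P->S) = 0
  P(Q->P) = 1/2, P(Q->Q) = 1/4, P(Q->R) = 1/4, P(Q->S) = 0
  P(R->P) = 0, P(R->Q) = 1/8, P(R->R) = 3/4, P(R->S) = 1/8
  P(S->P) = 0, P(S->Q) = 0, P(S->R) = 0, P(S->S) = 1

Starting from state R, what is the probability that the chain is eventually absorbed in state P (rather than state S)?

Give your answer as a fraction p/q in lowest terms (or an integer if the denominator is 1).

Answer: 2/5

Derivation:
Let a_i = P(absorbed in P | start in state i).
Boundary conditions: a_P = 1, a_S = 0.
For each transient state i, a_i = sum_j P(i->j) * a_j:
  a_Q = 1/2*a_P + 1/4*a_Q + 1/4*a_R + 0*a_S
  a_R = 0*a_P + 1/8*a_Q + 3/4*a_R + 1/8*a_S

Substituting a_P = 1 and a_S = 0, rearrange to (I - Q) a = r where r[i] = P(i -> P):
  [3/4, -1/4] . (a_Q, a_R) = 1/2
  [-1/8, 1/4] . (a_Q, a_R) = 0

Solving yields:
  a_Q = 4/5
  a_R = 2/5

Starting state is R, so the absorption probability is a_R = 2/5.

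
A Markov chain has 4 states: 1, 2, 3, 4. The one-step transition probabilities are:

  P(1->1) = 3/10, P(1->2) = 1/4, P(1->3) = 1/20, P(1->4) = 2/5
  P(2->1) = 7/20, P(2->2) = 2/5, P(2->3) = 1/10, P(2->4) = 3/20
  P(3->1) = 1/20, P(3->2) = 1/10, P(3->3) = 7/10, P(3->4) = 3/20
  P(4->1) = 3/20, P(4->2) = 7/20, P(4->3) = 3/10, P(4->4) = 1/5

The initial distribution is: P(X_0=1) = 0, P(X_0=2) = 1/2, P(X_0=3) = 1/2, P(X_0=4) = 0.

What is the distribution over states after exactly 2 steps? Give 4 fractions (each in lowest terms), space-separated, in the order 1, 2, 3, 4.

Answer: 19/100 97/400 9/25 83/400

Derivation:
Propagating the distribution step by step (d_{t+1} = d_t * P):
d_0 = (1=0, 2=1/2, 3=1/2, 4=0)
  d_1[1] = 0*3/10 + 1/2*7/20 + 1/2*1/20 + 0*3/20 = 1/5
  d_1[2] = 0*1/4 + 1/2*2/5 + 1/2*1/10 + 0*7/20 = 1/4
  d_1[3] = 0*1/20 + 1/2*1/10 + 1/2*7/10 + 0*3/10 = 2/5
  d_1[4] = 0*2/5 + 1/2*3/20 + 1/2*3/20 + 0*1/5 = 3/20
d_1 = (1=1/5, 2=1/4, 3=2/5, 4=3/20)
  d_2[1] = 1/5*3/10 + 1/4*7/20 + 2/5*1/20 + 3/20*3/20 = 19/100
  d_2[2] = 1/5*1/4 + 1/4*2/5 + 2/5*1/10 + 3/20*7/20 = 97/400
  d_2[3] = 1/5*1/20 + 1/4*1/10 + 2/5*7/10 + 3/20*3/10 = 9/25
  d_2[4] = 1/5*2/5 + 1/4*3/20 + 2/5*3/20 + 3/20*1/5 = 83/400
d_2 = (1=19/100, 2=97/400, 3=9/25, 4=83/400)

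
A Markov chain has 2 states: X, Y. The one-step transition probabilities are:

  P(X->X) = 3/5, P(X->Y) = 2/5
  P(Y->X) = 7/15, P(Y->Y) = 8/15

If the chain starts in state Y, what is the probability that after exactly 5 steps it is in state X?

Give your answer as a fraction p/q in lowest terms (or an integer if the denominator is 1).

Answer: 408877/759375

Derivation:
Computing P^5 by repeated multiplication:
P^1 =
  X: [3/5, 2/5]
  Y: [7/15, 8/15]
P^2 =
  X: [41/75, 34/75]
  Y: [119/225, 106/225]
P^3 =
  X: [607/1125, 518/1125]
  Y: [1813/3375, 1562/3375]
P^4 =
  X: [9089/16875, 7786/16875]
  Y: [27251/50625, 23374/50625]
P^5 =
  X: [136303/253125, 116822/253125]
  Y: [408877/759375, 350498/759375]

(P^5)[Y -> X] = 408877/759375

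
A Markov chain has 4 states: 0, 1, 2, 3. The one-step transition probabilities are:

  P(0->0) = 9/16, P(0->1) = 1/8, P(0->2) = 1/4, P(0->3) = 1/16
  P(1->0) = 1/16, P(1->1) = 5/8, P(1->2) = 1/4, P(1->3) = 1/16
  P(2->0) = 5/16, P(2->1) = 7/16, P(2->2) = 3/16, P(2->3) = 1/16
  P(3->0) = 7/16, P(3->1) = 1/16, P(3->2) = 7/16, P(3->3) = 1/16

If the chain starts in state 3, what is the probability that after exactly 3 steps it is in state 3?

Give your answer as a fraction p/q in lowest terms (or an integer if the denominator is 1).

Computing P^3 by repeated multiplication:
P^1 =
  0: [9/16, 1/8, 1/4, 1/16]
  1: [1/16, 5/8, 1/4, 1/16]
  2: [5/16, 7/16, 3/16, 1/16]
  3: [7/16, 1/16, 7/16, 1/16]
P^2 =
  0: [55/128, 67/256, 63/256, 1/16]
  1: [23/128, 131/256, 63/256, 1/16]
  2: [37/128, 51/128, 1/4, 1/16]
  3: [53/128, 37/128, 15/64, 1/16]
P^3 =
  0: [371/1024, 1347/4096, 1009/4096, 1/16]
  1: [243/1024, 1859/4096, 1009/4096, 1/16]
  2: [75/256, 51/128, 63/256, 1/16]
  3: [45/128, 347/1024, 253/1024, 1/16]

(P^3)[3 -> 3] = 1/16

Answer: 1/16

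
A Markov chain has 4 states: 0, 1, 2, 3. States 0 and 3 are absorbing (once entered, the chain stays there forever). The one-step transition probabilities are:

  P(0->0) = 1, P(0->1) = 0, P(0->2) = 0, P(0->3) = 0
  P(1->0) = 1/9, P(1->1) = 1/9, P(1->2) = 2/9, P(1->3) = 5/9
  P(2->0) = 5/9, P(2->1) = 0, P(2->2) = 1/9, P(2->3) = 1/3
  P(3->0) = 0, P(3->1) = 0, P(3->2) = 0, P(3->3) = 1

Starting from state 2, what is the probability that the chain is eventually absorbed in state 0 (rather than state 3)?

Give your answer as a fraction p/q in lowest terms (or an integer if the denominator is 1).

Let a_i = P(absorbed in 0 | start in state i).
Boundary conditions: a_0 = 1, a_3 = 0.
For each transient state i, a_i = sum_j P(i->j) * a_j:
  a_1 = 1/9*a_0 + 1/9*a_1 + 2/9*a_2 + 5/9*a_3
  a_2 = 5/9*a_0 + 0*a_1 + 1/9*a_2 + 1/3*a_3

Substituting a_0 = 1 and a_3 = 0, rearrange to (I - Q) a = r where r[i] = P(i -> 0):
  [8/9, -2/9] . (a_1, a_2) = 1/9
  [0, 8/9] . (a_1, a_2) = 5/9

Solving yields:
  a_1 = 9/32
  a_2 = 5/8

Starting state is 2, so the absorption probability is a_2 = 5/8.

Answer: 5/8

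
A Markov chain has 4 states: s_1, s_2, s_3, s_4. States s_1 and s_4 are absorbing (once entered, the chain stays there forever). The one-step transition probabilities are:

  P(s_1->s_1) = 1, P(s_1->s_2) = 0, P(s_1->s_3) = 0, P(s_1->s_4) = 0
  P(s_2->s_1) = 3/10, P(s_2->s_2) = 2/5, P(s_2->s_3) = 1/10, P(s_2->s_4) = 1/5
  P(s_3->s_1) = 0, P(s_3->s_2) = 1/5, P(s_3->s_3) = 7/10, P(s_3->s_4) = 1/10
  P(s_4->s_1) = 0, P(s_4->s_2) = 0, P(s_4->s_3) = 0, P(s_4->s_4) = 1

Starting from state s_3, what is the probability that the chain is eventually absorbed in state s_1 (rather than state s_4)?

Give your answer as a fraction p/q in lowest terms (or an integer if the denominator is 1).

Let a_i = P(absorbed in s_1 | start in state i).
Boundary conditions: a_s_1 = 1, a_s_4 = 0.
For each transient state i, a_i = sum_j P(i->j) * a_j:
  a_s_2 = 3/10*a_s_1 + 2/5*a_s_2 + 1/10*a_s_3 + 1/5*a_s_4
  a_s_3 = 0*a_s_1 + 1/5*a_s_2 + 7/10*a_s_3 + 1/10*a_s_4

Substituting a_s_1 = 1 and a_s_4 = 0, rearrange to (I - Q) a = r where r[i] = P(i -> s_1):
  [3/5, -1/10] . (a_s_2, a_s_3) = 3/10
  [-1/5, 3/10] . (a_s_2, a_s_3) = 0

Solving yields:
  a_s_2 = 9/16
  a_s_3 = 3/8

Starting state is s_3, so the absorption probability is a_s_3 = 3/8.

Answer: 3/8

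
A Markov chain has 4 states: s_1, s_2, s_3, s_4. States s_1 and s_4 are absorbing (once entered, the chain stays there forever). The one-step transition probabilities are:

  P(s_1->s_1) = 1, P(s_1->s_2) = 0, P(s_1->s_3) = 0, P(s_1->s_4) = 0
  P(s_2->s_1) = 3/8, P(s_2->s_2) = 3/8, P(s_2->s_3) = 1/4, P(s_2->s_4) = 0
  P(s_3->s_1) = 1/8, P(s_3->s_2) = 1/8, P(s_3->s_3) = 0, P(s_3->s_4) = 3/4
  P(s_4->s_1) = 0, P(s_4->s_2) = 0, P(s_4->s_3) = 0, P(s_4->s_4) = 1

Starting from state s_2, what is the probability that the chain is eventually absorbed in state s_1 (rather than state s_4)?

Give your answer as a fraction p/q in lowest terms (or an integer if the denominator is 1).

Answer: 13/19

Derivation:
Let a_i = P(absorbed in s_1 | start in state i).
Boundary conditions: a_s_1 = 1, a_s_4 = 0.
For each transient state i, a_i = sum_j P(i->j) * a_j:
  a_s_2 = 3/8*a_s_1 + 3/8*a_s_2 + 1/4*a_s_3 + 0*a_s_4
  a_s_3 = 1/8*a_s_1 + 1/8*a_s_2 + 0*a_s_3 + 3/4*a_s_4

Substituting a_s_1 = 1 and a_s_4 = 0, rearrange to (I - Q) a = r where r[i] = P(i -> s_1):
  [5/8, -1/4] . (a_s_2, a_s_3) = 3/8
  [-1/8, 1] . (a_s_2, a_s_3) = 1/8

Solving yields:
  a_s_2 = 13/19
  a_s_3 = 4/19

Starting state is s_2, so the absorption probability is a_s_2 = 13/19.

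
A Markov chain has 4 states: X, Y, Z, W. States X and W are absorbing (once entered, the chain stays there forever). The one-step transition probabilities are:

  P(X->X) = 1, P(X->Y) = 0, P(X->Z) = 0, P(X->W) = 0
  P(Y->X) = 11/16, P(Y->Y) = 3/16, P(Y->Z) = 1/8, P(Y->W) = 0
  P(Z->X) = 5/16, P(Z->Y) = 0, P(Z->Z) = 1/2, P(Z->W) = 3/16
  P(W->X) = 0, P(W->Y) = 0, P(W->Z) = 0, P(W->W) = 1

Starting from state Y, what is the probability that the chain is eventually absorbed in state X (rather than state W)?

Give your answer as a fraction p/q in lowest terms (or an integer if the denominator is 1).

Let a_i = P(absorbed in X | start in state i).
Boundary conditions: a_X = 1, a_W = 0.
For each transient state i, a_i = sum_j P(i->j) * a_j:
  a_Y = 11/16*a_X + 3/16*a_Y + 1/8*a_Z + 0*a_W
  a_Z = 5/16*a_X + 0*a_Y + 1/2*a_Z + 3/16*a_W

Substituting a_X = 1 and a_W = 0, rearrange to (I - Q) a = r where r[i] = P(i -> X):
  [13/16, -1/8] . (a_Y, a_Z) = 11/16
  [0, 1/2] . (a_Y, a_Z) = 5/16

Solving yields:
  a_Y = 49/52
  a_Z = 5/8

Starting state is Y, so the absorption probability is a_Y = 49/52.

Answer: 49/52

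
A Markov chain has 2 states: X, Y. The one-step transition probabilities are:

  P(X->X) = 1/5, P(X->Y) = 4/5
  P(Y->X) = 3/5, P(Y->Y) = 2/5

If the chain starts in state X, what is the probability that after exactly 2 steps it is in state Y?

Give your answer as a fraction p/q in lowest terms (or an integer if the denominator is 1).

Answer: 12/25

Derivation:
Computing P^2 by repeated multiplication:
P^1 =
  X: [1/5, 4/5]
  Y: [3/5, 2/5]
P^2 =
  X: [13/25, 12/25]
  Y: [9/25, 16/25]

(P^2)[X -> Y] = 12/25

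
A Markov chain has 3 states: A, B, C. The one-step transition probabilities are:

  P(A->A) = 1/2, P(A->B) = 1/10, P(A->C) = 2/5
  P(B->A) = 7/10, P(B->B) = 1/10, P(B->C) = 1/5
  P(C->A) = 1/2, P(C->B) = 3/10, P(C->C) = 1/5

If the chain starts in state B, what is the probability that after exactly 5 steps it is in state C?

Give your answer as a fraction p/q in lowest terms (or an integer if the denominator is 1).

Answer: 1917/6250

Derivation:
Computing P^5 by repeated multiplication:
P^1 =
  A: [1/2, 1/10, 2/5]
  B: [7/10, 1/10, 1/5]
  C: [1/2, 3/10, 1/5]
P^2 =
  A: [13/25, 9/50, 3/10]
  B: [13/25, 7/50, 17/50]
  C: [14/25, 7/50, 3/10]
P^3 =
  A: [67/125, 4/25, 38/125]
  B: [66/125, 21/125, 38/125]
  C: [66/125, 4/25, 39/125]
P^4 =
  A: [133/250, 201/1250, 192/625]
  B: [667/1250, 201/1250, 191/625]
  C: [133/250, 203/1250, 191/625]
P^5 =
  A: [1663/3125, 1009/6250, 383/1250]
  B: [1663/3125, 1007/6250, 1917/6250]
  C: [1664/3125, 1007/6250, 383/1250]

(P^5)[B -> C] = 1917/6250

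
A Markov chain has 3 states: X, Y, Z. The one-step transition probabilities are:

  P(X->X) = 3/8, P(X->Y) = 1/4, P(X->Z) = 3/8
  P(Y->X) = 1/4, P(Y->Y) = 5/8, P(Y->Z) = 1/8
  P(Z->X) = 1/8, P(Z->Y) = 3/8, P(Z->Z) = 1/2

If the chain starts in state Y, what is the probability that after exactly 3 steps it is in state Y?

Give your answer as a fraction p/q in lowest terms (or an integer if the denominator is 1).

Computing P^3 by repeated multiplication:
P^1 =
  X: [3/8, 1/4, 3/8]
  Y: [1/4, 5/8, 1/8]
  Z: [1/8, 3/8, 1/2]
P^2 =
  X: [1/4, 25/64, 23/64]
  Y: [17/64, 1/2, 15/64]
  Z: [13/64, 29/64, 11/32]
P^3 =
  X: [121/512, 113/256, 165/512]
  Y: [65/256, 239/512, 143/512]
  Z: [119/512, 237/512, 39/128]

(P^3)[Y -> Y] = 239/512

Answer: 239/512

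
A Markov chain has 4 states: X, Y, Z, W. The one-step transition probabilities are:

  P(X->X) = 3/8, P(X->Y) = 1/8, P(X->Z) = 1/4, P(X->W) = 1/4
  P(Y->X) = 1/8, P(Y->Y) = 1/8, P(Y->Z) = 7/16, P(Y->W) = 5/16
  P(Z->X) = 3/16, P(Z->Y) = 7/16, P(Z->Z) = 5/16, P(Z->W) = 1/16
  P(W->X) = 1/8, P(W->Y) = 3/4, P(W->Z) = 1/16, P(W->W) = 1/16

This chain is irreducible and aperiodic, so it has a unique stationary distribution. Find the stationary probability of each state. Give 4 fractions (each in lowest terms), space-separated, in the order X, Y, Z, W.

Answer: 391/2043 676/2043 202/681 370/2043

Derivation:
The stationary distribution satisfies pi = pi * P, i.e.:
  pi_X = 3/8*pi_X + 1/8*pi_Y + 3/16*pi_Z + 1/8*pi_W
  pi_Y = 1/8*pi_X + 1/8*pi_Y + 7/16*pi_Z + 3/4*pi_W
  pi_Z = 1/4*pi_X + 7/16*pi_Y + 5/16*pi_Z + 1/16*pi_W
  pi_W = 1/4*pi_X + 5/16*pi_Y + 1/16*pi_Z + 1/16*pi_W
with normalization: pi_X + pi_Y + pi_Z + pi_W = 1.

Using the first 3 balance equations plus normalization, the linear system A*pi = b is:
  [-5/8, 1/8, 3/16, 1/8] . pi = 0
  [1/8, -7/8, 7/16, 3/4] . pi = 0
  [1/4, 7/16, -11/16, 1/16] . pi = 0
  [1, 1, 1, 1] . pi = 1

Solving yields:
  pi_X = 391/2043
  pi_Y = 676/2043
  pi_Z = 202/681
  pi_W = 370/2043

Verification (pi * P):
  391/2043*3/8 + 676/2043*1/8 + 202/681*3/16 + 370/2043*1/8 = 391/2043 = pi_X  (ok)
  391/2043*1/8 + 676/2043*1/8 + 202/681*7/16 + 370/2043*3/4 = 676/2043 = pi_Y  (ok)
  391/2043*1/4 + 676/2043*7/16 + 202/681*5/16 + 370/2043*1/16 = 202/681 = pi_Z  (ok)
  391/2043*1/4 + 676/2043*5/16 + 202/681*1/16 + 370/2043*1/16 = 370/2043 = pi_W  (ok)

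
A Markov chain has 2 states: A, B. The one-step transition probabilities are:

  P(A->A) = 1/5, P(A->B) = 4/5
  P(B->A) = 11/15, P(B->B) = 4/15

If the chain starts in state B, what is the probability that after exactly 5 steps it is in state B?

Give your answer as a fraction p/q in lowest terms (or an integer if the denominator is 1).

Computing P^5 by repeated multiplication:
P^1 =
  A: [1/5, 4/5]
  B: [11/15, 4/15]
P^2 =
  A: [47/75, 28/75]
  B: [77/225, 148/225]
P^3 =
  A: [449/1125, 676/1125]
  B: [1859/3375, 1516/3375]
P^4 =
  A: [8783/16875, 8092/16875]
  B: [22253/50625, 28372/50625]
P^5 =
  A: [115361/253125, 137764/253125]
  B: [378851/759375, 380524/759375]

(P^5)[B -> B] = 380524/759375

Answer: 380524/759375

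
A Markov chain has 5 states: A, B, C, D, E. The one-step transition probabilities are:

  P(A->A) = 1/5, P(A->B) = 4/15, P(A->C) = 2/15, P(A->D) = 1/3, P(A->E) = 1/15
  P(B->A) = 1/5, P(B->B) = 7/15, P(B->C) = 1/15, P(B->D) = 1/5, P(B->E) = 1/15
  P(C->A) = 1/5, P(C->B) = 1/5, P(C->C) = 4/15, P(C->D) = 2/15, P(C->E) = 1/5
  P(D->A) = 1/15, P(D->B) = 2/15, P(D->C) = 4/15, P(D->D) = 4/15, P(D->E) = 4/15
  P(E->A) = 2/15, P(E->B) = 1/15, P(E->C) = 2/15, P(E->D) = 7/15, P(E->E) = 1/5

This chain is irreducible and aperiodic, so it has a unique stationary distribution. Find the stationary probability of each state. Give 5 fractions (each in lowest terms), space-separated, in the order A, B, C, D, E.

Answer: 952/6233 7219/31165 5539/31165 8448/31165 5199/31165

Derivation:
The stationary distribution satisfies pi = pi * P, i.e.:
  pi_A = 1/5*pi_A + 1/5*pi_B + 1/5*pi_C + 1/15*pi_D + 2/15*pi_E
  pi_B = 4/15*pi_A + 7/15*pi_B + 1/5*pi_C + 2/15*pi_D + 1/15*pi_E
  pi_C = 2/15*pi_A + 1/15*pi_B + 4/15*pi_C + 4/15*pi_D + 2/15*pi_E
  pi_D = 1/3*pi_A + 1/5*pi_B + 2/15*pi_C + 4/15*pi_D + 7/15*pi_E
  pi_E = 1/15*pi_A + 1/15*pi_B + 1/5*pi_C + 4/15*pi_D + 1/5*pi_E
with normalization: pi_A + pi_B + pi_C + pi_D + pi_E = 1.

Using the first 4 balance equations plus normalization, the linear system A*pi = b is:
  [-4/5, 1/5, 1/5, 1/15, 2/15] . pi = 0
  [4/15, -8/15, 1/5, 2/15, 1/15] . pi = 0
  [2/15, 1/15, -11/15, 4/15, 2/15] . pi = 0
  [1/3, 1/5, 2/15, -11/15, 7/15] . pi = 0
  [1, 1, 1, 1, 1] . pi = 1

Solving yields:
  pi_A = 952/6233
  pi_B = 7219/31165
  pi_C = 5539/31165
  pi_D = 8448/31165
  pi_E = 5199/31165

Verification (pi * P):
  952/6233*1/5 + 7219/31165*1/5 + 5539/31165*1/5 + 8448/31165*1/15 + 5199/31165*2/15 = 952/6233 = pi_A  (ok)
  952/6233*4/15 + 7219/31165*7/15 + 5539/31165*1/5 + 8448/31165*2/15 + 5199/31165*1/15 = 7219/31165 = pi_B  (ok)
  952/6233*2/15 + 7219/31165*1/15 + 5539/31165*4/15 + 8448/31165*4/15 + 5199/31165*2/15 = 5539/31165 = pi_C  (ok)
  952/6233*1/3 + 7219/31165*1/5 + 5539/31165*2/15 + 8448/31165*4/15 + 5199/31165*7/15 = 8448/31165 = pi_D  (ok)
  952/6233*1/15 + 7219/31165*1/15 + 5539/31165*1/5 + 8448/31165*4/15 + 5199/31165*1/5 = 5199/31165 = pi_E  (ok)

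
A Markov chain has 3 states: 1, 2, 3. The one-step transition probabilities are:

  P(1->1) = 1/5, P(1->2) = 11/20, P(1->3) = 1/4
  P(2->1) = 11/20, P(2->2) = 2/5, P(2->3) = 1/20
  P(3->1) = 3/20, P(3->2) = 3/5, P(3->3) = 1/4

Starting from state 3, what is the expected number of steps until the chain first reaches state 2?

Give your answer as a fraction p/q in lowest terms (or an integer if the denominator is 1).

Let h_i = expected steps to first reach 2 from state i.
Boundary: h_2 = 0.
First-step equations for the other states:
  h_1 = 1 + 1/5*h_1 + 11/20*h_2 + 1/4*h_3
  h_3 = 1 + 3/20*h_1 + 3/5*h_2 + 1/4*h_3

Substituting h_2 = 0 and rearranging gives the linear system (I - Q) h = 1:
  [4/5, -1/4] . (h_1, h_3) = 1
  [-3/20, 3/4] . (h_1, h_3) = 1

Solving yields:
  h_1 = 16/9
  h_3 = 76/45

Starting state is 3, so the expected hitting time is h_3 = 76/45.

Answer: 76/45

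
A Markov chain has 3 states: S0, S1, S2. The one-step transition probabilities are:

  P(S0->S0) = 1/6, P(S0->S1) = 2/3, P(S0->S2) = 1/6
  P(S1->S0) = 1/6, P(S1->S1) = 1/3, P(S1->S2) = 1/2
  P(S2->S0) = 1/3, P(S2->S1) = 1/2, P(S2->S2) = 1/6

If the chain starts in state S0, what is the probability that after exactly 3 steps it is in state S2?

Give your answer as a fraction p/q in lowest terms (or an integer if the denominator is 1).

Answer: 11/36

Derivation:
Computing P^3 by repeated multiplication:
P^1 =
  S0: [1/6, 2/3, 1/6]
  S1: [1/6, 1/3, 1/2]
  S2: [1/3, 1/2, 1/6]
P^2 =
  S0: [7/36, 5/12, 7/18]
  S1: [1/4, 17/36, 5/18]
  S2: [7/36, 17/36, 1/3]
P^3 =
  S0: [25/108, 25/54, 11/36]
  S1: [23/108, 25/54, 35/108]
  S2: [2/9, 49/108, 35/108]

(P^3)[S0 -> S2] = 11/36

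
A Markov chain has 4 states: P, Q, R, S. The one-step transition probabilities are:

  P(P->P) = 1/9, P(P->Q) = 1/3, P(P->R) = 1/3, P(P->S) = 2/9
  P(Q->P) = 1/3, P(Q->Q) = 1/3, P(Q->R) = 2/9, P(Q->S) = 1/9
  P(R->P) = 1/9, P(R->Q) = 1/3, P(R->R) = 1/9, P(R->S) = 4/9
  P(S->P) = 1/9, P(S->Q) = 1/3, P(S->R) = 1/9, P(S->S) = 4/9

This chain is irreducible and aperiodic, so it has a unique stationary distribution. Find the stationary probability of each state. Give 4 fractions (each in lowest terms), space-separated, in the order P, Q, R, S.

Answer: 5/27 1/3 46/243 71/243

Derivation:
The stationary distribution satisfies pi = pi * P, i.e.:
  pi_P = 1/9*pi_P + 1/3*pi_Q + 1/9*pi_R + 1/9*pi_S
  pi_Q = 1/3*pi_P + 1/3*pi_Q + 1/3*pi_R + 1/3*pi_S
  pi_R = 1/3*pi_P + 2/9*pi_Q + 1/9*pi_R + 1/9*pi_S
  pi_S = 2/9*pi_P + 1/9*pi_Q + 4/9*pi_R + 4/9*pi_S
with normalization: pi_P + pi_Q + pi_R + pi_S = 1.

Using the first 3 balance equations plus normalization, the linear system A*pi = b is:
  [-8/9, 1/3, 1/9, 1/9] . pi = 0
  [1/3, -2/3, 1/3, 1/3] . pi = 0
  [1/3, 2/9, -8/9, 1/9] . pi = 0
  [1, 1, 1, 1] . pi = 1

Solving yields:
  pi_P = 5/27
  pi_Q = 1/3
  pi_R = 46/243
  pi_S = 71/243

Verification (pi * P):
  5/27*1/9 + 1/3*1/3 + 46/243*1/9 + 71/243*1/9 = 5/27 = pi_P  (ok)
  5/27*1/3 + 1/3*1/3 + 46/243*1/3 + 71/243*1/3 = 1/3 = pi_Q  (ok)
  5/27*1/3 + 1/3*2/9 + 46/243*1/9 + 71/243*1/9 = 46/243 = pi_R  (ok)
  5/27*2/9 + 1/3*1/9 + 46/243*4/9 + 71/243*4/9 = 71/243 = pi_S  (ok)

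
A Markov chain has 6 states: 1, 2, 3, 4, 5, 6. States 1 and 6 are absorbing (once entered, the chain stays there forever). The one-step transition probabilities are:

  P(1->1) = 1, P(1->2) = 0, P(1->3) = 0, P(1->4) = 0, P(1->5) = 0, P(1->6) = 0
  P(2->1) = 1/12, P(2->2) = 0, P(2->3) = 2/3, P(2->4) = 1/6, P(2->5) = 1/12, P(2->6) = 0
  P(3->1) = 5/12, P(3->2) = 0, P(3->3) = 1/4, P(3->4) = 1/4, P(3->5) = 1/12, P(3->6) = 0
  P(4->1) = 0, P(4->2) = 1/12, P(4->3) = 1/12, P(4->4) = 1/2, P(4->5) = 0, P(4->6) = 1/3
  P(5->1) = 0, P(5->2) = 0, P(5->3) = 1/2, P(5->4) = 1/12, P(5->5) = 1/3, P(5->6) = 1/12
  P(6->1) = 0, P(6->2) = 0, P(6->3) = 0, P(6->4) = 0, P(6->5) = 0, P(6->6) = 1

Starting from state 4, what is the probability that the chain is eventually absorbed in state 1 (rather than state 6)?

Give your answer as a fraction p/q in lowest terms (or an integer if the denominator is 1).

Let a_i = P(absorbed in 1 | start in state i).
Boundary conditions: a_1 = 1, a_6 = 0.
For each transient state i, a_i = sum_j P(i->j) * a_j:
  a_2 = 1/12*a_1 + 0*a_2 + 2/3*a_3 + 1/6*a_4 + 1/12*a_5 + 0*a_6
  a_3 = 5/12*a_1 + 0*a_2 + 1/4*a_3 + 1/4*a_4 + 1/12*a_5 + 0*a_6
  a_4 = 0*a_1 + 1/12*a_2 + 1/12*a_3 + 1/2*a_4 + 0*a_5 + 1/3*a_6
  a_5 = 0*a_1 + 0*a_2 + 1/2*a_3 + 1/12*a_4 + 1/3*a_5 + 1/12*a_6

Substituting a_1 = 1 and a_6 = 0, rearrange to (I - Q) a = r where r[i] = P(i -> 1):
  [1, -2/3, -1/6, -1/12] . (a_2, a_3, a_4, a_5) = 1/12
  [0, 3/4, -1/4, -1/12] . (a_2, a_3, a_4, a_5) = 5/12
  [-1/12, -1/12, 1/2, 0] . (a_2, a_3, a_4, a_5) = 0
  [0, -1/2, -1/12, 2/3] . (a_2, a_3, a_4, a_5) = 0

Solving yields:
  a_2 = 2556/4093
  a_3 = 2820/4093
  a_4 = 896/4093
  a_5 = 2227/4093

Starting state is 4, so the absorption probability is a_4 = 896/4093.

Answer: 896/4093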